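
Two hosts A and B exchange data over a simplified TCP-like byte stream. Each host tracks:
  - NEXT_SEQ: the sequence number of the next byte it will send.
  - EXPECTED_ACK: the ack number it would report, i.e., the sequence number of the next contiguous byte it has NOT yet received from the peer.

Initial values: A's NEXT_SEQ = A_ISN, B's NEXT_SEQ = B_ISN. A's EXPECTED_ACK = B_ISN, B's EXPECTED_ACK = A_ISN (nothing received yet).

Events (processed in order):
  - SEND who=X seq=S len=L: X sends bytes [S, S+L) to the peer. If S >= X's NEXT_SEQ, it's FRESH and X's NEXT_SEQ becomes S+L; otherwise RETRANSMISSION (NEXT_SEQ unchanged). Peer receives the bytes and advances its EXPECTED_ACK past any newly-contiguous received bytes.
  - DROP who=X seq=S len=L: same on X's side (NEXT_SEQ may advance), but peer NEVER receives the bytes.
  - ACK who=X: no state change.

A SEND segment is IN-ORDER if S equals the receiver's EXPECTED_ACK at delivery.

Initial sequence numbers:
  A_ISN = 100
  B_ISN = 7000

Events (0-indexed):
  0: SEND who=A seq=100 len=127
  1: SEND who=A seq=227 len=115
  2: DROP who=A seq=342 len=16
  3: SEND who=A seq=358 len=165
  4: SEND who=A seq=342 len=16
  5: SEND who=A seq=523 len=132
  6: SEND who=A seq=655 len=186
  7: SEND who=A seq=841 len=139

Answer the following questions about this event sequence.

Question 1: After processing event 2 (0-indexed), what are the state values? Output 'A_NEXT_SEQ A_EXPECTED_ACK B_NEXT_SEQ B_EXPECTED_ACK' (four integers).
After event 0: A_seq=227 A_ack=7000 B_seq=7000 B_ack=227
After event 1: A_seq=342 A_ack=7000 B_seq=7000 B_ack=342
After event 2: A_seq=358 A_ack=7000 B_seq=7000 B_ack=342

358 7000 7000 342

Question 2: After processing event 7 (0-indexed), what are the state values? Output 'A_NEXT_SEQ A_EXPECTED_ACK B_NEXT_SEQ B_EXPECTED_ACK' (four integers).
After event 0: A_seq=227 A_ack=7000 B_seq=7000 B_ack=227
After event 1: A_seq=342 A_ack=7000 B_seq=7000 B_ack=342
After event 2: A_seq=358 A_ack=7000 B_seq=7000 B_ack=342
After event 3: A_seq=523 A_ack=7000 B_seq=7000 B_ack=342
After event 4: A_seq=523 A_ack=7000 B_seq=7000 B_ack=523
After event 5: A_seq=655 A_ack=7000 B_seq=7000 B_ack=655
After event 6: A_seq=841 A_ack=7000 B_seq=7000 B_ack=841
After event 7: A_seq=980 A_ack=7000 B_seq=7000 B_ack=980

980 7000 7000 980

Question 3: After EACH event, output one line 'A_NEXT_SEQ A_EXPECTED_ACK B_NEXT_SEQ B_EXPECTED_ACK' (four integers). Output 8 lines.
227 7000 7000 227
342 7000 7000 342
358 7000 7000 342
523 7000 7000 342
523 7000 7000 523
655 7000 7000 655
841 7000 7000 841
980 7000 7000 980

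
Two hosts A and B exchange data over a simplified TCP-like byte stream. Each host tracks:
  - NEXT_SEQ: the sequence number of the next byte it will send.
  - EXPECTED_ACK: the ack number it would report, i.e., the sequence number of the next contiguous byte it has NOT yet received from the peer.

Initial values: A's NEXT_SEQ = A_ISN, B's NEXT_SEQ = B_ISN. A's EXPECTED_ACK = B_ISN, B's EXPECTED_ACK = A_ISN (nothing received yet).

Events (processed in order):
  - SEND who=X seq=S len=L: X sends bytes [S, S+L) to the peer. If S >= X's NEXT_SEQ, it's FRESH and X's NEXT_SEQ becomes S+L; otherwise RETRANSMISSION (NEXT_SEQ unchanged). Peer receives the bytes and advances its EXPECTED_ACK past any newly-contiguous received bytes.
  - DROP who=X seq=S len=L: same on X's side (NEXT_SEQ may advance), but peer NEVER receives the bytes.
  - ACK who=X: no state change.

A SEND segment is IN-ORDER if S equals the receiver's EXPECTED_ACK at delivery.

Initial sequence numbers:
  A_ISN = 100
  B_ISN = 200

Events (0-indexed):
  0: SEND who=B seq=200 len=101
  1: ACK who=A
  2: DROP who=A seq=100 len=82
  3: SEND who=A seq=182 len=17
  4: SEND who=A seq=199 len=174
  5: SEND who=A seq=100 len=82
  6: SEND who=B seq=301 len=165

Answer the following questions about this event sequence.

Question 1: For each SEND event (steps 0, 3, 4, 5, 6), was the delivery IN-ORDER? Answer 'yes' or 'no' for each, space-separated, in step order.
Step 0: SEND seq=200 -> in-order
Step 3: SEND seq=182 -> out-of-order
Step 4: SEND seq=199 -> out-of-order
Step 5: SEND seq=100 -> in-order
Step 6: SEND seq=301 -> in-order

Answer: yes no no yes yes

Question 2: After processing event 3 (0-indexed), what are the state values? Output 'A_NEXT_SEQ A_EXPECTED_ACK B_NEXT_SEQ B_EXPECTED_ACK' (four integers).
After event 0: A_seq=100 A_ack=301 B_seq=301 B_ack=100
After event 1: A_seq=100 A_ack=301 B_seq=301 B_ack=100
After event 2: A_seq=182 A_ack=301 B_seq=301 B_ack=100
After event 3: A_seq=199 A_ack=301 B_seq=301 B_ack=100

199 301 301 100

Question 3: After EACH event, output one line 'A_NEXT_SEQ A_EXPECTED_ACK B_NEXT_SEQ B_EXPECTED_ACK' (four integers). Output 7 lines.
100 301 301 100
100 301 301 100
182 301 301 100
199 301 301 100
373 301 301 100
373 301 301 373
373 466 466 373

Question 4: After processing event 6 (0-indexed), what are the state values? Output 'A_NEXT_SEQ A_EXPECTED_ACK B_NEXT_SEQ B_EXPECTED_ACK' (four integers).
After event 0: A_seq=100 A_ack=301 B_seq=301 B_ack=100
After event 1: A_seq=100 A_ack=301 B_seq=301 B_ack=100
After event 2: A_seq=182 A_ack=301 B_seq=301 B_ack=100
After event 3: A_seq=199 A_ack=301 B_seq=301 B_ack=100
After event 4: A_seq=373 A_ack=301 B_seq=301 B_ack=100
After event 5: A_seq=373 A_ack=301 B_seq=301 B_ack=373
After event 6: A_seq=373 A_ack=466 B_seq=466 B_ack=373

373 466 466 373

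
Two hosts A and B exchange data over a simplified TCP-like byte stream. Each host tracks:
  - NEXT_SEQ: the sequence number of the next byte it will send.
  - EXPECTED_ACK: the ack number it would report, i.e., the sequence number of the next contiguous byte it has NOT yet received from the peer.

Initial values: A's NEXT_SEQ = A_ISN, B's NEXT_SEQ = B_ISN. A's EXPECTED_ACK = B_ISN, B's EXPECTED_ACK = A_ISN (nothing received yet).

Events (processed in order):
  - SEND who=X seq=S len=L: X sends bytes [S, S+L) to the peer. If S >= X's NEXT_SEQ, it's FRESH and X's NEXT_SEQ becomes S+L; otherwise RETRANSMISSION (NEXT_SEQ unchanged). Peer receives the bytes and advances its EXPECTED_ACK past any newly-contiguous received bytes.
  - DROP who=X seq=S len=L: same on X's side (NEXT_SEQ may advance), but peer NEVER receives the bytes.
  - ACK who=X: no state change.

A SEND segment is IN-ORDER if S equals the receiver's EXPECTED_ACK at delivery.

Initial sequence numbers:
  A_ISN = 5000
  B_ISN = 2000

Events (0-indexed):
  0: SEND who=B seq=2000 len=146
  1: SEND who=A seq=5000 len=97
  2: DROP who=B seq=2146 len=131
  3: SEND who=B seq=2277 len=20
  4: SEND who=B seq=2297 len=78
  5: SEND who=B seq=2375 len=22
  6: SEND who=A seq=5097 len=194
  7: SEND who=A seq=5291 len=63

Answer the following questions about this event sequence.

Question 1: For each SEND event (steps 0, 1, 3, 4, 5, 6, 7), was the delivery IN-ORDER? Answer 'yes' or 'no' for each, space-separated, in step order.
Step 0: SEND seq=2000 -> in-order
Step 1: SEND seq=5000 -> in-order
Step 3: SEND seq=2277 -> out-of-order
Step 4: SEND seq=2297 -> out-of-order
Step 5: SEND seq=2375 -> out-of-order
Step 6: SEND seq=5097 -> in-order
Step 7: SEND seq=5291 -> in-order

Answer: yes yes no no no yes yes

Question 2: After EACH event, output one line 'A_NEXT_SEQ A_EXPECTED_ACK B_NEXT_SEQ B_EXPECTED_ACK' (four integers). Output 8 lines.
5000 2146 2146 5000
5097 2146 2146 5097
5097 2146 2277 5097
5097 2146 2297 5097
5097 2146 2375 5097
5097 2146 2397 5097
5291 2146 2397 5291
5354 2146 2397 5354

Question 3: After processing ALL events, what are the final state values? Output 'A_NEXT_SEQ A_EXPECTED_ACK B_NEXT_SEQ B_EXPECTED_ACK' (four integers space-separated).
Answer: 5354 2146 2397 5354

Derivation:
After event 0: A_seq=5000 A_ack=2146 B_seq=2146 B_ack=5000
After event 1: A_seq=5097 A_ack=2146 B_seq=2146 B_ack=5097
After event 2: A_seq=5097 A_ack=2146 B_seq=2277 B_ack=5097
After event 3: A_seq=5097 A_ack=2146 B_seq=2297 B_ack=5097
After event 4: A_seq=5097 A_ack=2146 B_seq=2375 B_ack=5097
After event 5: A_seq=5097 A_ack=2146 B_seq=2397 B_ack=5097
After event 6: A_seq=5291 A_ack=2146 B_seq=2397 B_ack=5291
After event 7: A_seq=5354 A_ack=2146 B_seq=2397 B_ack=5354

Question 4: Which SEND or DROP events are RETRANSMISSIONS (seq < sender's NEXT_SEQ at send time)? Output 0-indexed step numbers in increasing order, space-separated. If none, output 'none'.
Answer: none

Derivation:
Step 0: SEND seq=2000 -> fresh
Step 1: SEND seq=5000 -> fresh
Step 2: DROP seq=2146 -> fresh
Step 3: SEND seq=2277 -> fresh
Step 4: SEND seq=2297 -> fresh
Step 5: SEND seq=2375 -> fresh
Step 6: SEND seq=5097 -> fresh
Step 7: SEND seq=5291 -> fresh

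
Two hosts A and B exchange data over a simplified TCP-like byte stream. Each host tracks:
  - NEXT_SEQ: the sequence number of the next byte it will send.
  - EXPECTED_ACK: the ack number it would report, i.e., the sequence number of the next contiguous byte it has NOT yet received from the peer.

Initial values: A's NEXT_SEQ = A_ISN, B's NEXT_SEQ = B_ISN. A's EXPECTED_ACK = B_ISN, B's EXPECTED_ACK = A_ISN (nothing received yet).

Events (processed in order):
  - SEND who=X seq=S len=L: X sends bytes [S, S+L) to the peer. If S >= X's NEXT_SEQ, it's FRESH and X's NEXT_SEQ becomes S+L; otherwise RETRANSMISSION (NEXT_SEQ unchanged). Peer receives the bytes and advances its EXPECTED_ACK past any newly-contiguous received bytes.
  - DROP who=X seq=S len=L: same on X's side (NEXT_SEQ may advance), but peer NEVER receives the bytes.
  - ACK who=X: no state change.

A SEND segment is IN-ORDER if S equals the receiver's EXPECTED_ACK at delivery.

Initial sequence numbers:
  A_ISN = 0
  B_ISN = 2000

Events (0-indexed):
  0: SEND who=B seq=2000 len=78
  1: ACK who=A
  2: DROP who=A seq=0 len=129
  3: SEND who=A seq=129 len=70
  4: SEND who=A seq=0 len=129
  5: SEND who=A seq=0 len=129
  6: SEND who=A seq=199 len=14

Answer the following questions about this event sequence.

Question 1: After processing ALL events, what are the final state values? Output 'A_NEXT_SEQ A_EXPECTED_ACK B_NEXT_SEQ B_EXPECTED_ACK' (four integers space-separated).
After event 0: A_seq=0 A_ack=2078 B_seq=2078 B_ack=0
After event 1: A_seq=0 A_ack=2078 B_seq=2078 B_ack=0
After event 2: A_seq=129 A_ack=2078 B_seq=2078 B_ack=0
After event 3: A_seq=199 A_ack=2078 B_seq=2078 B_ack=0
After event 4: A_seq=199 A_ack=2078 B_seq=2078 B_ack=199
After event 5: A_seq=199 A_ack=2078 B_seq=2078 B_ack=199
After event 6: A_seq=213 A_ack=2078 B_seq=2078 B_ack=213

Answer: 213 2078 2078 213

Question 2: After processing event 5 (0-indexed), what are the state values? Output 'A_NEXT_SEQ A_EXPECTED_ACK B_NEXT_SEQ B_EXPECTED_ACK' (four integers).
After event 0: A_seq=0 A_ack=2078 B_seq=2078 B_ack=0
After event 1: A_seq=0 A_ack=2078 B_seq=2078 B_ack=0
After event 2: A_seq=129 A_ack=2078 B_seq=2078 B_ack=0
After event 3: A_seq=199 A_ack=2078 B_seq=2078 B_ack=0
After event 4: A_seq=199 A_ack=2078 B_seq=2078 B_ack=199
After event 5: A_seq=199 A_ack=2078 B_seq=2078 B_ack=199

199 2078 2078 199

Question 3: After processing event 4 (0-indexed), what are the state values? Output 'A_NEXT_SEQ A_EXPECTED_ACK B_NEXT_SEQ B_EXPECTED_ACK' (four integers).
After event 0: A_seq=0 A_ack=2078 B_seq=2078 B_ack=0
After event 1: A_seq=0 A_ack=2078 B_seq=2078 B_ack=0
After event 2: A_seq=129 A_ack=2078 B_seq=2078 B_ack=0
After event 3: A_seq=199 A_ack=2078 B_seq=2078 B_ack=0
After event 4: A_seq=199 A_ack=2078 B_seq=2078 B_ack=199

199 2078 2078 199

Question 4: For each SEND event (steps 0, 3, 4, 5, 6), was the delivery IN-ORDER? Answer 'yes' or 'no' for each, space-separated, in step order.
Answer: yes no yes no yes

Derivation:
Step 0: SEND seq=2000 -> in-order
Step 3: SEND seq=129 -> out-of-order
Step 4: SEND seq=0 -> in-order
Step 5: SEND seq=0 -> out-of-order
Step 6: SEND seq=199 -> in-order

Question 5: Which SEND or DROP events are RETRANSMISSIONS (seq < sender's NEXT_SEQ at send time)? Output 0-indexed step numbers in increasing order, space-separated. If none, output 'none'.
Step 0: SEND seq=2000 -> fresh
Step 2: DROP seq=0 -> fresh
Step 3: SEND seq=129 -> fresh
Step 4: SEND seq=0 -> retransmit
Step 5: SEND seq=0 -> retransmit
Step 6: SEND seq=199 -> fresh

Answer: 4 5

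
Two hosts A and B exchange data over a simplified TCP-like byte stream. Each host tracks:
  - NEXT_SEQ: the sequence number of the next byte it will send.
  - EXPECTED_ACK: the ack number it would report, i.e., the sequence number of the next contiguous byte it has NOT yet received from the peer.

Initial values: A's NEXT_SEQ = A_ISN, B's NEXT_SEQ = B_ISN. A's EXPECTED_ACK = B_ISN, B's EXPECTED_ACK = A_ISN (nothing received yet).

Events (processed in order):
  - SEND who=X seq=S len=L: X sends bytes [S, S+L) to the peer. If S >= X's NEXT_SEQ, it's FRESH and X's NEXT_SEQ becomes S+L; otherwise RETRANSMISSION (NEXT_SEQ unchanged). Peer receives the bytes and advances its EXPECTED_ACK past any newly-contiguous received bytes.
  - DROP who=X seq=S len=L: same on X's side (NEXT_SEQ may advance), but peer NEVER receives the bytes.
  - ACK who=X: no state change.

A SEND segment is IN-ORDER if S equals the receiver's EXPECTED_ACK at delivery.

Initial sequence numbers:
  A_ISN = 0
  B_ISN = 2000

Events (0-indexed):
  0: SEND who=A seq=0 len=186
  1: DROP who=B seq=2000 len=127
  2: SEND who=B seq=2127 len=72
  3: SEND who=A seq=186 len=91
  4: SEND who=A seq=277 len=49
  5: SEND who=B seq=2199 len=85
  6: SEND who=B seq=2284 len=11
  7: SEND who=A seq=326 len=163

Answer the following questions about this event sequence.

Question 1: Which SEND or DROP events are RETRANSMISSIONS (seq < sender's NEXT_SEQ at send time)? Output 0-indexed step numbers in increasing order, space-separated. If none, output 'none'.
Answer: none

Derivation:
Step 0: SEND seq=0 -> fresh
Step 1: DROP seq=2000 -> fresh
Step 2: SEND seq=2127 -> fresh
Step 3: SEND seq=186 -> fresh
Step 4: SEND seq=277 -> fresh
Step 5: SEND seq=2199 -> fresh
Step 6: SEND seq=2284 -> fresh
Step 7: SEND seq=326 -> fresh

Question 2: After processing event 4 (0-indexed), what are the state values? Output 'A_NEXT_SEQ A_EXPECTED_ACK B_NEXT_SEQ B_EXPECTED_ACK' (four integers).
After event 0: A_seq=186 A_ack=2000 B_seq=2000 B_ack=186
After event 1: A_seq=186 A_ack=2000 B_seq=2127 B_ack=186
After event 2: A_seq=186 A_ack=2000 B_seq=2199 B_ack=186
After event 3: A_seq=277 A_ack=2000 B_seq=2199 B_ack=277
After event 4: A_seq=326 A_ack=2000 B_seq=2199 B_ack=326

326 2000 2199 326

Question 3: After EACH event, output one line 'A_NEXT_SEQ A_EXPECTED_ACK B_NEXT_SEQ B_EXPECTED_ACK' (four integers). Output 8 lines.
186 2000 2000 186
186 2000 2127 186
186 2000 2199 186
277 2000 2199 277
326 2000 2199 326
326 2000 2284 326
326 2000 2295 326
489 2000 2295 489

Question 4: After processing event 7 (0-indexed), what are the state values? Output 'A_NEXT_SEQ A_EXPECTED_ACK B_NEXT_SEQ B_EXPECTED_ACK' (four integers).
After event 0: A_seq=186 A_ack=2000 B_seq=2000 B_ack=186
After event 1: A_seq=186 A_ack=2000 B_seq=2127 B_ack=186
After event 2: A_seq=186 A_ack=2000 B_seq=2199 B_ack=186
After event 3: A_seq=277 A_ack=2000 B_seq=2199 B_ack=277
After event 4: A_seq=326 A_ack=2000 B_seq=2199 B_ack=326
After event 5: A_seq=326 A_ack=2000 B_seq=2284 B_ack=326
After event 6: A_seq=326 A_ack=2000 B_seq=2295 B_ack=326
After event 7: A_seq=489 A_ack=2000 B_seq=2295 B_ack=489

489 2000 2295 489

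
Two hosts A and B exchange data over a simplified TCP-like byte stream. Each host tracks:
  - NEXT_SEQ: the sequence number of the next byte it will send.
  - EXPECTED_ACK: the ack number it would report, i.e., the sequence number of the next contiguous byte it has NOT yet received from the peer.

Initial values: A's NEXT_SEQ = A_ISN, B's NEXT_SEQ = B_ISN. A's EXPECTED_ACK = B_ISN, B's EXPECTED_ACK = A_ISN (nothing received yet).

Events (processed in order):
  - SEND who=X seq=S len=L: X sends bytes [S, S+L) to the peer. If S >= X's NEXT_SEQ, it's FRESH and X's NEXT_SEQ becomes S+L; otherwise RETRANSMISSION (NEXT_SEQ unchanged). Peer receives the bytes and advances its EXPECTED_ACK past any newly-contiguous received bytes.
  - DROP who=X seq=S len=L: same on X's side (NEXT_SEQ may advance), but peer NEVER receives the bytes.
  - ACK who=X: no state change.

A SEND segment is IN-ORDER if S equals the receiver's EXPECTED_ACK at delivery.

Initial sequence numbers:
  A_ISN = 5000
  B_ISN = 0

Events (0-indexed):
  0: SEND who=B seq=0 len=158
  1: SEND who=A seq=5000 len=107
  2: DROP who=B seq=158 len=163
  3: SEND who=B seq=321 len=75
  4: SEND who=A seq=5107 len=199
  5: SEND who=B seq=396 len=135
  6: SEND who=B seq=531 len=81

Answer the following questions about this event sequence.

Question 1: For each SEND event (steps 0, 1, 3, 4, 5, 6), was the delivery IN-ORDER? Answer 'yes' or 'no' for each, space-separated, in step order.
Step 0: SEND seq=0 -> in-order
Step 1: SEND seq=5000 -> in-order
Step 3: SEND seq=321 -> out-of-order
Step 4: SEND seq=5107 -> in-order
Step 5: SEND seq=396 -> out-of-order
Step 6: SEND seq=531 -> out-of-order

Answer: yes yes no yes no no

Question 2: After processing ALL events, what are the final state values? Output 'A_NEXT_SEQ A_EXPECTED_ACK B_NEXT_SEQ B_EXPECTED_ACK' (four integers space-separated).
Answer: 5306 158 612 5306

Derivation:
After event 0: A_seq=5000 A_ack=158 B_seq=158 B_ack=5000
After event 1: A_seq=5107 A_ack=158 B_seq=158 B_ack=5107
After event 2: A_seq=5107 A_ack=158 B_seq=321 B_ack=5107
After event 3: A_seq=5107 A_ack=158 B_seq=396 B_ack=5107
After event 4: A_seq=5306 A_ack=158 B_seq=396 B_ack=5306
After event 5: A_seq=5306 A_ack=158 B_seq=531 B_ack=5306
After event 6: A_seq=5306 A_ack=158 B_seq=612 B_ack=5306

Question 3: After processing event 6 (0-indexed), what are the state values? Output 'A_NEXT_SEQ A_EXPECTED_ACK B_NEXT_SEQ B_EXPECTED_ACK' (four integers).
After event 0: A_seq=5000 A_ack=158 B_seq=158 B_ack=5000
After event 1: A_seq=5107 A_ack=158 B_seq=158 B_ack=5107
After event 2: A_seq=5107 A_ack=158 B_seq=321 B_ack=5107
After event 3: A_seq=5107 A_ack=158 B_seq=396 B_ack=5107
After event 4: A_seq=5306 A_ack=158 B_seq=396 B_ack=5306
After event 5: A_seq=5306 A_ack=158 B_seq=531 B_ack=5306
After event 6: A_seq=5306 A_ack=158 B_seq=612 B_ack=5306

5306 158 612 5306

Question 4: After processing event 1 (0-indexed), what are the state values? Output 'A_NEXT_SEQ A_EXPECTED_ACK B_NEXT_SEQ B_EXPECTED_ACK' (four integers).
After event 0: A_seq=5000 A_ack=158 B_seq=158 B_ack=5000
After event 1: A_seq=5107 A_ack=158 B_seq=158 B_ack=5107

5107 158 158 5107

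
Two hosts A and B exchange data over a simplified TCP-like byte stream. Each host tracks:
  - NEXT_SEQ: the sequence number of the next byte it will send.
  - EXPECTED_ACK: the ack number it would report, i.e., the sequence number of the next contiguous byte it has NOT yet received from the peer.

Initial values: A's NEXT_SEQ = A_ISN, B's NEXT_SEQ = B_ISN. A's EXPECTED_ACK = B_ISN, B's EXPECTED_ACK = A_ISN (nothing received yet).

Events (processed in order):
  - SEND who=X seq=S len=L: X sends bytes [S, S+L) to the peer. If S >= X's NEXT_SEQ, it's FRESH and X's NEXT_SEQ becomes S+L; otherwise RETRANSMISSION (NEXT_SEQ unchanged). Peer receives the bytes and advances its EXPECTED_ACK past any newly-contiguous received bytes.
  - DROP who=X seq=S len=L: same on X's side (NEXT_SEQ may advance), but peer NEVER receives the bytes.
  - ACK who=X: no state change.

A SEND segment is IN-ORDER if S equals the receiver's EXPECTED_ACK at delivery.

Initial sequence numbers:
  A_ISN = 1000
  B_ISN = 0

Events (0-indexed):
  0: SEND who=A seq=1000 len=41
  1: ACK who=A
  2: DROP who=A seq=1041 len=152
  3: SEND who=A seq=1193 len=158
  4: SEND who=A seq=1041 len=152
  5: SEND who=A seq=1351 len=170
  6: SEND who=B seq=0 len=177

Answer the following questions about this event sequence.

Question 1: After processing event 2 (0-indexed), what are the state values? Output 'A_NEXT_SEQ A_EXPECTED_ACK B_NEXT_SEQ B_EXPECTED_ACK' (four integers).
After event 0: A_seq=1041 A_ack=0 B_seq=0 B_ack=1041
After event 1: A_seq=1041 A_ack=0 B_seq=0 B_ack=1041
After event 2: A_seq=1193 A_ack=0 B_seq=0 B_ack=1041

1193 0 0 1041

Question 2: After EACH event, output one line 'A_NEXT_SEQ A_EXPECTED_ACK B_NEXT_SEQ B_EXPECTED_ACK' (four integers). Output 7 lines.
1041 0 0 1041
1041 0 0 1041
1193 0 0 1041
1351 0 0 1041
1351 0 0 1351
1521 0 0 1521
1521 177 177 1521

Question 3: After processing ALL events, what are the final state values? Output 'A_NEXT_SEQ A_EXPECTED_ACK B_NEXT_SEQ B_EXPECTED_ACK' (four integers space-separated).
Answer: 1521 177 177 1521

Derivation:
After event 0: A_seq=1041 A_ack=0 B_seq=0 B_ack=1041
After event 1: A_seq=1041 A_ack=0 B_seq=0 B_ack=1041
After event 2: A_seq=1193 A_ack=0 B_seq=0 B_ack=1041
After event 3: A_seq=1351 A_ack=0 B_seq=0 B_ack=1041
After event 4: A_seq=1351 A_ack=0 B_seq=0 B_ack=1351
After event 5: A_seq=1521 A_ack=0 B_seq=0 B_ack=1521
After event 6: A_seq=1521 A_ack=177 B_seq=177 B_ack=1521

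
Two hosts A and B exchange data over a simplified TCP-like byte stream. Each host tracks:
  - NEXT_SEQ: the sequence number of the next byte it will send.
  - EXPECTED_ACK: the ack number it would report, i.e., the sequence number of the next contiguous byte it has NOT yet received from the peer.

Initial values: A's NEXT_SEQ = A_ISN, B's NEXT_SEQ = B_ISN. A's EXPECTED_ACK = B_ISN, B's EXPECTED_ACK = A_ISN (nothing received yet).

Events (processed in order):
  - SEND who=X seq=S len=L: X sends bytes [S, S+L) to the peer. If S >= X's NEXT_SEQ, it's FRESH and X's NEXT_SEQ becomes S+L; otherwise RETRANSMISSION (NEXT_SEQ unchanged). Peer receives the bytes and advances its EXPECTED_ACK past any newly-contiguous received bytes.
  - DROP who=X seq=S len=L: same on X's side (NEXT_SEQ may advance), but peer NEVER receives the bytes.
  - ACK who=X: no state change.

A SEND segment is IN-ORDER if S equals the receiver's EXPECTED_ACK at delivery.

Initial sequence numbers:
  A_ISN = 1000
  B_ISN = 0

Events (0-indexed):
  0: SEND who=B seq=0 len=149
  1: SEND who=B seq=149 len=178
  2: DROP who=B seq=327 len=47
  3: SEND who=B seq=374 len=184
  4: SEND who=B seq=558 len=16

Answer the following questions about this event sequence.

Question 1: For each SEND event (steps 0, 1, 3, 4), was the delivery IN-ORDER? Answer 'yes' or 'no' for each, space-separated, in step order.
Step 0: SEND seq=0 -> in-order
Step 1: SEND seq=149 -> in-order
Step 3: SEND seq=374 -> out-of-order
Step 4: SEND seq=558 -> out-of-order

Answer: yes yes no no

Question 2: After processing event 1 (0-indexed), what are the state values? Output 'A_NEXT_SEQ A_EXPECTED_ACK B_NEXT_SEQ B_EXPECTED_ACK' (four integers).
After event 0: A_seq=1000 A_ack=149 B_seq=149 B_ack=1000
After event 1: A_seq=1000 A_ack=327 B_seq=327 B_ack=1000

1000 327 327 1000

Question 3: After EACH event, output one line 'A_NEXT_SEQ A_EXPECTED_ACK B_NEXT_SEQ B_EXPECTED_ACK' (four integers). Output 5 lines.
1000 149 149 1000
1000 327 327 1000
1000 327 374 1000
1000 327 558 1000
1000 327 574 1000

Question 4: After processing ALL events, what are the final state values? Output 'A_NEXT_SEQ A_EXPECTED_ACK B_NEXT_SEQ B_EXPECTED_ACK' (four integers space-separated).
After event 0: A_seq=1000 A_ack=149 B_seq=149 B_ack=1000
After event 1: A_seq=1000 A_ack=327 B_seq=327 B_ack=1000
After event 2: A_seq=1000 A_ack=327 B_seq=374 B_ack=1000
After event 3: A_seq=1000 A_ack=327 B_seq=558 B_ack=1000
After event 4: A_seq=1000 A_ack=327 B_seq=574 B_ack=1000

Answer: 1000 327 574 1000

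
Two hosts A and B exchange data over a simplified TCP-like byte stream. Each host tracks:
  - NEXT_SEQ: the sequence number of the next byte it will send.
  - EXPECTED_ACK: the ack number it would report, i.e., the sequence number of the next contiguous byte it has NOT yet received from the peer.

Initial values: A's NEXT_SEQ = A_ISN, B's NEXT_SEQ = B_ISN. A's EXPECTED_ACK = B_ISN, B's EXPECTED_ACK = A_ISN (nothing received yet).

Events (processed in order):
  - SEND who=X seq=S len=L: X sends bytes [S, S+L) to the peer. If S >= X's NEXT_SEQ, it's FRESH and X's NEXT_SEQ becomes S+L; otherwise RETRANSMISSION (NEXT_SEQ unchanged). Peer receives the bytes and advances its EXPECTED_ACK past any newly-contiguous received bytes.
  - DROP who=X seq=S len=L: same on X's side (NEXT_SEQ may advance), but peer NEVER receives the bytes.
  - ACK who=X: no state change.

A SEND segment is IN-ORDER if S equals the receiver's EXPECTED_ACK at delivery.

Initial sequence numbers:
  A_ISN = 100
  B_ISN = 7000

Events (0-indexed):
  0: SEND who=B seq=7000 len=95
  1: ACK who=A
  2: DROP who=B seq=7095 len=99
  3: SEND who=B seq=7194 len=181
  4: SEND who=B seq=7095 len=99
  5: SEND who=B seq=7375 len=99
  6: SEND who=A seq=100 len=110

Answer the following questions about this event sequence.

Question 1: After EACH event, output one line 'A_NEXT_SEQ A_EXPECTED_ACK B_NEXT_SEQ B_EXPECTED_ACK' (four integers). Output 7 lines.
100 7095 7095 100
100 7095 7095 100
100 7095 7194 100
100 7095 7375 100
100 7375 7375 100
100 7474 7474 100
210 7474 7474 210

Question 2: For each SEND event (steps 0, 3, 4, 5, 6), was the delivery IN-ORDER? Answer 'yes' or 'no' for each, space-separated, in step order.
Step 0: SEND seq=7000 -> in-order
Step 3: SEND seq=7194 -> out-of-order
Step 4: SEND seq=7095 -> in-order
Step 5: SEND seq=7375 -> in-order
Step 6: SEND seq=100 -> in-order

Answer: yes no yes yes yes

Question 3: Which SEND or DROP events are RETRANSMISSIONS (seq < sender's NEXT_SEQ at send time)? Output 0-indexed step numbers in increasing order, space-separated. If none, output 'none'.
Step 0: SEND seq=7000 -> fresh
Step 2: DROP seq=7095 -> fresh
Step 3: SEND seq=7194 -> fresh
Step 4: SEND seq=7095 -> retransmit
Step 5: SEND seq=7375 -> fresh
Step 6: SEND seq=100 -> fresh

Answer: 4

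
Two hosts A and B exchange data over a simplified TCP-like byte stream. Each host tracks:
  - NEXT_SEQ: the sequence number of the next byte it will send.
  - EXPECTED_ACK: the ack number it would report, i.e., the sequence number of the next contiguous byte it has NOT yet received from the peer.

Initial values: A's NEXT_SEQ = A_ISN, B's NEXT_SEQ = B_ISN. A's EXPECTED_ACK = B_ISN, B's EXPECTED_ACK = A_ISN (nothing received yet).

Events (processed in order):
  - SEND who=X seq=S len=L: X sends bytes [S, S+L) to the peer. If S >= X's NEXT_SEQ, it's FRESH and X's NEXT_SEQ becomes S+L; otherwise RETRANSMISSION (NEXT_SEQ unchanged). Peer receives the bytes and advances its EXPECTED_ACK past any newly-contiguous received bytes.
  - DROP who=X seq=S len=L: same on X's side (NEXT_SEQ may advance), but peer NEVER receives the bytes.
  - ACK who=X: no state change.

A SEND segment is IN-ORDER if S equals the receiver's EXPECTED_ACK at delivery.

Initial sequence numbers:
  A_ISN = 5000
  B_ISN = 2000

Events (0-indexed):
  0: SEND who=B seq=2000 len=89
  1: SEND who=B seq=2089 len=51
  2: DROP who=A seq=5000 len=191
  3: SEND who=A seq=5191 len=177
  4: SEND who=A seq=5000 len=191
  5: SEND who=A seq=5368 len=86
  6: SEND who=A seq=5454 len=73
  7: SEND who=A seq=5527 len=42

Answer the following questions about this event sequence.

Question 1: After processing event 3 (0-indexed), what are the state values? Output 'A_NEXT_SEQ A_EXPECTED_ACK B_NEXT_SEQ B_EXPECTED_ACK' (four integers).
After event 0: A_seq=5000 A_ack=2089 B_seq=2089 B_ack=5000
After event 1: A_seq=5000 A_ack=2140 B_seq=2140 B_ack=5000
After event 2: A_seq=5191 A_ack=2140 B_seq=2140 B_ack=5000
After event 3: A_seq=5368 A_ack=2140 B_seq=2140 B_ack=5000

5368 2140 2140 5000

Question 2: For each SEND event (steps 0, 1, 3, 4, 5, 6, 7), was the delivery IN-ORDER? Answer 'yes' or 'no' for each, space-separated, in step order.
Answer: yes yes no yes yes yes yes

Derivation:
Step 0: SEND seq=2000 -> in-order
Step 1: SEND seq=2089 -> in-order
Step 3: SEND seq=5191 -> out-of-order
Step 4: SEND seq=5000 -> in-order
Step 5: SEND seq=5368 -> in-order
Step 6: SEND seq=5454 -> in-order
Step 7: SEND seq=5527 -> in-order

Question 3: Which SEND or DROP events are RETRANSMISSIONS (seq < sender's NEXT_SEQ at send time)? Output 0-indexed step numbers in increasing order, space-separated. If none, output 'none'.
Answer: 4

Derivation:
Step 0: SEND seq=2000 -> fresh
Step 1: SEND seq=2089 -> fresh
Step 2: DROP seq=5000 -> fresh
Step 3: SEND seq=5191 -> fresh
Step 4: SEND seq=5000 -> retransmit
Step 5: SEND seq=5368 -> fresh
Step 6: SEND seq=5454 -> fresh
Step 7: SEND seq=5527 -> fresh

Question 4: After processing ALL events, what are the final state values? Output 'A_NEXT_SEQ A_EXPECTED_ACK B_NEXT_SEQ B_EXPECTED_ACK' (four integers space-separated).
Answer: 5569 2140 2140 5569

Derivation:
After event 0: A_seq=5000 A_ack=2089 B_seq=2089 B_ack=5000
After event 1: A_seq=5000 A_ack=2140 B_seq=2140 B_ack=5000
After event 2: A_seq=5191 A_ack=2140 B_seq=2140 B_ack=5000
After event 3: A_seq=5368 A_ack=2140 B_seq=2140 B_ack=5000
After event 4: A_seq=5368 A_ack=2140 B_seq=2140 B_ack=5368
After event 5: A_seq=5454 A_ack=2140 B_seq=2140 B_ack=5454
After event 6: A_seq=5527 A_ack=2140 B_seq=2140 B_ack=5527
After event 7: A_seq=5569 A_ack=2140 B_seq=2140 B_ack=5569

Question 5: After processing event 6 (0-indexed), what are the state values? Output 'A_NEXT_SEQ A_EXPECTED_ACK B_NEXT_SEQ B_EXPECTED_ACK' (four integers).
After event 0: A_seq=5000 A_ack=2089 B_seq=2089 B_ack=5000
After event 1: A_seq=5000 A_ack=2140 B_seq=2140 B_ack=5000
After event 2: A_seq=5191 A_ack=2140 B_seq=2140 B_ack=5000
After event 3: A_seq=5368 A_ack=2140 B_seq=2140 B_ack=5000
After event 4: A_seq=5368 A_ack=2140 B_seq=2140 B_ack=5368
After event 5: A_seq=5454 A_ack=2140 B_seq=2140 B_ack=5454
After event 6: A_seq=5527 A_ack=2140 B_seq=2140 B_ack=5527

5527 2140 2140 5527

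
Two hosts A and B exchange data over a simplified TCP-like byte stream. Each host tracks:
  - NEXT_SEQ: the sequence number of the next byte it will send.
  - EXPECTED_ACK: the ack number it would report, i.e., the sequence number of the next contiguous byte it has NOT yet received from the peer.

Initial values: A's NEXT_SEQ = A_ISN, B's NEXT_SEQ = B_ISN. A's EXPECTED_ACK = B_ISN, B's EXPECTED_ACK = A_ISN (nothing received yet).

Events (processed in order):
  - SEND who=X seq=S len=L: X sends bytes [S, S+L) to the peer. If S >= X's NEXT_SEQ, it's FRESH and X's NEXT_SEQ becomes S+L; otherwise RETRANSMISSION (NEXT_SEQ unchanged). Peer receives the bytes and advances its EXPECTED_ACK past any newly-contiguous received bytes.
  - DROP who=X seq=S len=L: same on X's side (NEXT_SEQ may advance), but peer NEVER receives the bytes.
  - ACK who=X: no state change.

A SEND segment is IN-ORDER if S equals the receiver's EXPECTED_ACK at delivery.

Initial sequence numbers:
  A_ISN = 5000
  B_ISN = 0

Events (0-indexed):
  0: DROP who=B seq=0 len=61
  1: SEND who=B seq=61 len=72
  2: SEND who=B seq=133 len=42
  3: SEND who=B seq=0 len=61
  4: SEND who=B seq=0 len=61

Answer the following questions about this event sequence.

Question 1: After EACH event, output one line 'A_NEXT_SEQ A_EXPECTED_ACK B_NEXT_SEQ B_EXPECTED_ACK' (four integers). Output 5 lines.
5000 0 61 5000
5000 0 133 5000
5000 0 175 5000
5000 175 175 5000
5000 175 175 5000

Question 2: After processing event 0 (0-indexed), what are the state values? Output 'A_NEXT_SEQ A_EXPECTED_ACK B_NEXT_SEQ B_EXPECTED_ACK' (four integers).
After event 0: A_seq=5000 A_ack=0 B_seq=61 B_ack=5000

5000 0 61 5000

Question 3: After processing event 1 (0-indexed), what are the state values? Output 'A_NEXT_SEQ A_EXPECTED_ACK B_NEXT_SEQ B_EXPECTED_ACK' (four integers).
After event 0: A_seq=5000 A_ack=0 B_seq=61 B_ack=5000
After event 1: A_seq=5000 A_ack=0 B_seq=133 B_ack=5000

5000 0 133 5000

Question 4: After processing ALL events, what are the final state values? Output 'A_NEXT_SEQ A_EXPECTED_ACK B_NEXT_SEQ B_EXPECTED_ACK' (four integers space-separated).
Answer: 5000 175 175 5000

Derivation:
After event 0: A_seq=5000 A_ack=0 B_seq=61 B_ack=5000
After event 1: A_seq=5000 A_ack=0 B_seq=133 B_ack=5000
After event 2: A_seq=5000 A_ack=0 B_seq=175 B_ack=5000
After event 3: A_seq=5000 A_ack=175 B_seq=175 B_ack=5000
After event 4: A_seq=5000 A_ack=175 B_seq=175 B_ack=5000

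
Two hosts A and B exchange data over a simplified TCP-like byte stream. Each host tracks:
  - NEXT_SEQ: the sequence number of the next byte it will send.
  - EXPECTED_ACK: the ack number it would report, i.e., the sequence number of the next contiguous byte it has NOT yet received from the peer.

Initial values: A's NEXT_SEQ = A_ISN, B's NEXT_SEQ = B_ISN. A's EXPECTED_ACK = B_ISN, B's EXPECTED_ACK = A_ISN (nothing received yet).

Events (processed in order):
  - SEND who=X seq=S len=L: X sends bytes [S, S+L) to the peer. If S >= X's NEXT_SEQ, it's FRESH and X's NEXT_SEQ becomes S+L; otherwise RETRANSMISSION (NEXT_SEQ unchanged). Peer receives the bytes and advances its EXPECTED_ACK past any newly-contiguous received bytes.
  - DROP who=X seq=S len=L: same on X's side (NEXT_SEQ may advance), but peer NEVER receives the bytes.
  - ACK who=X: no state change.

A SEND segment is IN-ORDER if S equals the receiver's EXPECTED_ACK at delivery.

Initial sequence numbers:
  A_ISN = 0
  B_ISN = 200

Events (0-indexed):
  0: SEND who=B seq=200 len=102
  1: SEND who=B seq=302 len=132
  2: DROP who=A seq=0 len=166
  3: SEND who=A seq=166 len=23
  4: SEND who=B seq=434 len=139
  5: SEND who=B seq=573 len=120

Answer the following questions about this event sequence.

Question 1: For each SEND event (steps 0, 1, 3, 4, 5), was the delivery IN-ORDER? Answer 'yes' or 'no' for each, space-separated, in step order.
Answer: yes yes no yes yes

Derivation:
Step 0: SEND seq=200 -> in-order
Step 1: SEND seq=302 -> in-order
Step 3: SEND seq=166 -> out-of-order
Step 4: SEND seq=434 -> in-order
Step 5: SEND seq=573 -> in-order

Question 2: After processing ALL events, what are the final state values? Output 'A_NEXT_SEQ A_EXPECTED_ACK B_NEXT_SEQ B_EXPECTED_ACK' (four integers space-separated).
Answer: 189 693 693 0

Derivation:
After event 0: A_seq=0 A_ack=302 B_seq=302 B_ack=0
After event 1: A_seq=0 A_ack=434 B_seq=434 B_ack=0
After event 2: A_seq=166 A_ack=434 B_seq=434 B_ack=0
After event 3: A_seq=189 A_ack=434 B_seq=434 B_ack=0
After event 4: A_seq=189 A_ack=573 B_seq=573 B_ack=0
After event 5: A_seq=189 A_ack=693 B_seq=693 B_ack=0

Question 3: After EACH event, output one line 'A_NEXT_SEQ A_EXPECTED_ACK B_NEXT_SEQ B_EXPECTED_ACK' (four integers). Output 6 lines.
0 302 302 0
0 434 434 0
166 434 434 0
189 434 434 0
189 573 573 0
189 693 693 0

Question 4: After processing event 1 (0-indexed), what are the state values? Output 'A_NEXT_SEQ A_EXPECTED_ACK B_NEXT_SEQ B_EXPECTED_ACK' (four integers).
After event 0: A_seq=0 A_ack=302 B_seq=302 B_ack=0
After event 1: A_seq=0 A_ack=434 B_seq=434 B_ack=0

0 434 434 0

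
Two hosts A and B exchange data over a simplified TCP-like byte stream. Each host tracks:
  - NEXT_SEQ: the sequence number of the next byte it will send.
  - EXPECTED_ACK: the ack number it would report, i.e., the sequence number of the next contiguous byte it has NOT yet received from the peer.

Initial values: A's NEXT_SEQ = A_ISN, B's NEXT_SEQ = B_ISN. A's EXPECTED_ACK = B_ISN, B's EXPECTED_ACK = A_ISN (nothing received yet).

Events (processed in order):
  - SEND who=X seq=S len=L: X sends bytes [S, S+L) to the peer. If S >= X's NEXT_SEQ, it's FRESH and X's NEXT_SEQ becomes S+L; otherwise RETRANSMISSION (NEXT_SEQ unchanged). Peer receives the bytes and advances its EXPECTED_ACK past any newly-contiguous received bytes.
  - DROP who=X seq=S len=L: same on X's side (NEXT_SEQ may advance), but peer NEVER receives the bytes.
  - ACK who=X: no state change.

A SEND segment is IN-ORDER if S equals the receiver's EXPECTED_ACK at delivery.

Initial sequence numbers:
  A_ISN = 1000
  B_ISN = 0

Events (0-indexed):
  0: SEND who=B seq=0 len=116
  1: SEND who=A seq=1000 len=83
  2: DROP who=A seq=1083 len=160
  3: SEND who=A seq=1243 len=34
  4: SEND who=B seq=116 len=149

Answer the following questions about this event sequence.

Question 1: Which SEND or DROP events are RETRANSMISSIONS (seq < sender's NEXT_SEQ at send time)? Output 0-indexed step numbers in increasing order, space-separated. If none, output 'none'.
Step 0: SEND seq=0 -> fresh
Step 1: SEND seq=1000 -> fresh
Step 2: DROP seq=1083 -> fresh
Step 3: SEND seq=1243 -> fresh
Step 4: SEND seq=116 -> fresh

Answer: none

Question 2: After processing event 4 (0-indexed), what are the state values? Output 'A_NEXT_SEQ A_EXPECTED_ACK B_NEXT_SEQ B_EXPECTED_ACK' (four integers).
After event 0: A_seq=1000 A_ack=116 B_seq=116 B_ack=1000
After event 1: A_seq=1083 A_ack=116 B_seq=116 B_ack=1083
After event 2: A_seq=1243 A_ack=116 B_seq=116 B_ack=1083
After event 3: A_seq=1277 A_ack=116 B_seq=116 B_ack=1083
After event 4: A_seq=1277 A_ack=265 B_seq=265 B_ack=1083

1277 265 265 1083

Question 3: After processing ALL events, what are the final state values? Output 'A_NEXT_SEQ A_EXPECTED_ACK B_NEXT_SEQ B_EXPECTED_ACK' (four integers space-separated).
After event 0: A_seq=1000 A_ack=116 B_seq=116 B_ack=1000
After event 1: A_seq=1083 A_ack=116 B_seq=116 B_ack=1083
After event 2: A_seq=1243 A_ack=116 B_seq=116 B_ack=1083
After event 3: A_seq=1277 A_ack=116 B_seq=116 B_ack=1083
After event 4: A_seq=1277 A_ack=265 B_seq=265 B_ack=1083

Answer: 1277 265 265 1083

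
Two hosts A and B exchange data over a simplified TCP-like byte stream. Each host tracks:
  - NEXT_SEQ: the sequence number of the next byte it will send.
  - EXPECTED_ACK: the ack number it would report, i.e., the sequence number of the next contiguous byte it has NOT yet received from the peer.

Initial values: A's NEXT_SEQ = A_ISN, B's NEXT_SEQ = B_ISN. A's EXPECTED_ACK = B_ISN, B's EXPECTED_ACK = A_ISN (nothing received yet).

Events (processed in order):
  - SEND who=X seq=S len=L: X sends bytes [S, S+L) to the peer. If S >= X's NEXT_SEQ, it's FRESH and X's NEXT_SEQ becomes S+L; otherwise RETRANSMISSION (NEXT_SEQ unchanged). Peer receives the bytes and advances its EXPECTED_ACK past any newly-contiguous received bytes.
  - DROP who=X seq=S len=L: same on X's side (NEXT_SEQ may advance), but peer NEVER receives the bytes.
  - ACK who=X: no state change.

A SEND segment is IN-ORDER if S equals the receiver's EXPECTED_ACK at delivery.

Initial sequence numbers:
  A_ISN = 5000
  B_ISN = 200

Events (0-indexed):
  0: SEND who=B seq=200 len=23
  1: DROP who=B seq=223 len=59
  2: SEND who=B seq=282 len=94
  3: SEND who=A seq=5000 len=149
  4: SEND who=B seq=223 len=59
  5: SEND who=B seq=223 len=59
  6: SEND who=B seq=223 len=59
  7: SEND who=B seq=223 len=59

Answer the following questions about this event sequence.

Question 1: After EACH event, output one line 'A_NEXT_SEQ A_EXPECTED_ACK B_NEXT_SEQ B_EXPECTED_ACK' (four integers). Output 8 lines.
5000 223 223 5000
5000 223 282 5000
5000 223 376 5000
5149 223 376 5149
5149 376 376 5149
5149 376 376 5149
5149 376 376 5149
5149 376 376 5149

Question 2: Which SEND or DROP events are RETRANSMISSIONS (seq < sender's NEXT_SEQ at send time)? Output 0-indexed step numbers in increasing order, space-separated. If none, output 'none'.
Answer: 4 5 6 7

Derivation:
Step 0: SEND seq=200 -> fresh
Step 1: DROP seq=223 -> fresh
Step 2: SEND seq=282 -> fresh
Step 3: SEND seq=5000 -> fresh
Step 4: SEND seq=223 -> retransmit
Step 5: SEND seq=223 -> retransmit
Step 6: SEND seq=223 -> retransmit
Step 7: SEND seq=223 -> retransmit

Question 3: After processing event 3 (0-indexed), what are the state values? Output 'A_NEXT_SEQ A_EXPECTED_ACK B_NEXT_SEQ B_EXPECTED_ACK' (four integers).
After event 0: A_seq=5000 A_ack=223 B_seq=223 B_ack=5000
After event 1: A_seq=5000 A_ack=223 B_seq=282 B_ack=5000
After event 2: A_seq=5000 A_ack=223 B_seq=376 B_ack=5000
After event 3: A_seq=5149 A_ack=223 B_seq=376 B_ack=5149

5149 223 376 5149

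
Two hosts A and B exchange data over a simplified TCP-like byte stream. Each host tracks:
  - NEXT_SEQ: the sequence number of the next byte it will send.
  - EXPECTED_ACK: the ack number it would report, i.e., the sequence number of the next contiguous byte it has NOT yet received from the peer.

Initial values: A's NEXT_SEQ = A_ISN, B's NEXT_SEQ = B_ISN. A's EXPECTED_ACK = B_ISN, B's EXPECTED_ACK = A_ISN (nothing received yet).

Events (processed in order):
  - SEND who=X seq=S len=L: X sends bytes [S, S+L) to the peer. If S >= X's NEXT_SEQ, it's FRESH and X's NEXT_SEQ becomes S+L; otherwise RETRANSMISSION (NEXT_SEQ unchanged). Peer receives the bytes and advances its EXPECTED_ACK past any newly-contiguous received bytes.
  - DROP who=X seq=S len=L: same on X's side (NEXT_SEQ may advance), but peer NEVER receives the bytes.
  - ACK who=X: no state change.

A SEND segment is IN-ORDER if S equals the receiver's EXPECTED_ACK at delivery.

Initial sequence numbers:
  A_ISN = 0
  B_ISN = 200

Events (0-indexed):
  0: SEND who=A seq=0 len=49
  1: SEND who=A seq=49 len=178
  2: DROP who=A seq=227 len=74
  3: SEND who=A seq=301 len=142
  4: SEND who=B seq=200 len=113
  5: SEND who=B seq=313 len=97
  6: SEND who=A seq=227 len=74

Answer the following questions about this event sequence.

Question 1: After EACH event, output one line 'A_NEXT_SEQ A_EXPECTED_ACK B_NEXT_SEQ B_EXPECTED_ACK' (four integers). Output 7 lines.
49 200 200 49
227 200 200 227
301 200 200 227
443 200 200 227
443 313 313 227
443 410 410 227
443 410 410 443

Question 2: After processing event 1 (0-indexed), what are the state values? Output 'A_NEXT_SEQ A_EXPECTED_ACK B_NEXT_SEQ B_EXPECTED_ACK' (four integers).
After event 0: A_seq=49 A_ack=200 B_seq=200 B_ack=49
After event 1: A_seq=227 A_ack=200 B_seq=200 B_ack=227

227 200 200 227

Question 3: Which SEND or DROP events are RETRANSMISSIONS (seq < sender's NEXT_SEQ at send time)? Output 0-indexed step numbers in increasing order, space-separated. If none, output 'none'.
Answer: 6

Derivation:
Step 0: SEND seq=0 -> fresh
Step 1: SEND seq=49 -> fresh
Step 2: DROP seq=227 -> fresh
Step 3: SEND seq=301 -> fresh
Step 4: SEND seq=200 -> fresh
Step 5: SEND seq=313 -> fresh
Step 6: SEND seq=227 -> retransmit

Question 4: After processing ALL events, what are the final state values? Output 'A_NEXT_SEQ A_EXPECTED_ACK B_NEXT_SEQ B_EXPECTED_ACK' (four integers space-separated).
After event 0: A_seq=49 A_ack=200 B_seq=200 B_ack=49
After event 1: A_seq=227 A_ack=200 B_seq=200 B_ack=227
After event 2: A_seq=301 A_ack=200 B_seq=200 B_ack=227
After event 3: A_seq=443 A_ack=200 B_seq=200 B_ack=227
After event 4: A_seq=443 A_ack=313 B_seq=313 B_ack=227
After event 5: A_seq=443 A_ack=410 B_seq=410 B_ack=227
After event 6: A_seq=443 A_ack=410 B_seq=410 B_ack=443

Answer: 443 410 410 443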